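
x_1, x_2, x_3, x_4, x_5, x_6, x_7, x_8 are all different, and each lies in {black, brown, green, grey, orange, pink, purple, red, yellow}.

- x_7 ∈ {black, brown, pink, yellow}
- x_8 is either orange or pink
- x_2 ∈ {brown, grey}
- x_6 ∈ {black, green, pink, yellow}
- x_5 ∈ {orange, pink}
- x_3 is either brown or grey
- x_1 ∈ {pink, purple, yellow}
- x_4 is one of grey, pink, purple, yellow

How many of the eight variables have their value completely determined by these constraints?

Among the 8 variables, green fits only x_6 (and all 8 values in {black, brown, green, grey, orange, pink, purple, yellow} must be used), so x_6 = green.
Among the 7 still-open variables, black fits only x_7 (and all 7 values in {black, brown, grey, orange, pink, purple, yellow} must be used), so x_7 = black.
The 2 variables x_2 and x_3 are confined to {brown, grey}, which locks those values in; drop them from x_4.
The 2 variables x_5 and x_8 are confined to {orange, pink}, which locks those values in; drop them from x_1, x_4.
Determined: x_6=green, x_7=black. The other variables each still have more than one consistent value. That makes 2.

2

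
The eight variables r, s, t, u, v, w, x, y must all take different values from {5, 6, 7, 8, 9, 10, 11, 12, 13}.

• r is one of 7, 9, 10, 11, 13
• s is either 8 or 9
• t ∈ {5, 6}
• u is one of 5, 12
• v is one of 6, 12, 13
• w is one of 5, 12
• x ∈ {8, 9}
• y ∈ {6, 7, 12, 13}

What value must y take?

The 2 variables s and x are confined to {8, 9}, which locks those values in; drop them from r.
u and w share exactly the 2 values {5, 12}; by pigeonhole those values go to them, so strike 5, 12 from t, v, y.
t must be 6 (only option left). Remove 6 from v, y.
v must be 13 (only option left). Remove 13 from r, y.
So y = 7.

7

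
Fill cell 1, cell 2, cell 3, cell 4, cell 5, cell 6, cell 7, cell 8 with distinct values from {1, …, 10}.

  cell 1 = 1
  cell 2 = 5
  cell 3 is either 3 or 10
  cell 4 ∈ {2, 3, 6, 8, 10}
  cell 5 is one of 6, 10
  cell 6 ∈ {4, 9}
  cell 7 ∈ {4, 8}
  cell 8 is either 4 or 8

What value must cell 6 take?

cell 1 has just one choice, so cell 1 = 1.
cell 2's domain is down to {5}, so cell 2 = 5.
cell 7 and cell 8 between them cover only {4, 8} — a naked pair. Remove those values from cell 4, cell 6.
So cell 6 = 9.

9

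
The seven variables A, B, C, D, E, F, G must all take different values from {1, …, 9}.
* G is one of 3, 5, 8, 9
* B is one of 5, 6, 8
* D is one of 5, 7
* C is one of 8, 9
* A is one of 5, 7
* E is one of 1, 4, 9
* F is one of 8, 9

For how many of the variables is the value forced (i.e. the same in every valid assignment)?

2

A and D share exactly the 2 values {5, 7}; by pigeonhole those values go to them, so strike 5, 7 from B, G.
The 2 variables C and F are confined to {8, 9}, which locks those values in; drop them from B, E, G.
B has just one choice, so B = 6.
G's domain is down to {3}, so G = 3.
Determined: B=6, G=3. The other variables each still have more than one consistent value. That makes 2.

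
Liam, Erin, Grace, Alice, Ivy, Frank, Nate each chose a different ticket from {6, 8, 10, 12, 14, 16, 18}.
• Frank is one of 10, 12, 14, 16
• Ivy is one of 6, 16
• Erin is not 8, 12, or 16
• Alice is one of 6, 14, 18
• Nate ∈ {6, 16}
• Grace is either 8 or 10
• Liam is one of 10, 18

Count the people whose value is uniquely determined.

The 7 variables draw from only 7 values {6, 8, 10, 12, 14, 16, 18}, so each is used; only Grace can be 8, hence Grace = 8.
The 6 still-open variables together cover exactly {6, 10, 12, 14, 16, 18} — 6 values for 6 variables — and 12 appears only in Frank's list, so Frank = 12.
Ivy and Nate between them cover only {6, 16} — a naked pair. Remove those values from Erin, Alice.
Determined: Grace=8, Frank=12. The other people each still have more than one consistent value. That makes 2.

2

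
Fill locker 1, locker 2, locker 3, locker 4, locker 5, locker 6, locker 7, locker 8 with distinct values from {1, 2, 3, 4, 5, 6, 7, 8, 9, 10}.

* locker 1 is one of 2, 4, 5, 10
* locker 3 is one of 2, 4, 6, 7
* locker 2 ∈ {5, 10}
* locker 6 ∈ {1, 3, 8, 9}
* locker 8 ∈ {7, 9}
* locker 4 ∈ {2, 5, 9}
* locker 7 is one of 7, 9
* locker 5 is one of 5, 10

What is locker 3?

The 2 variables locker 2 and locker 5 are confined to {5, 10}, which locks those values in; drop them from locker 1, locker 4.
locker 7 and locker 8 share exactly the 2 values {7, 9}; by pigeonhole those values go to them, so strike 7, 9 from locker 3, locker 4, locker 6.
That leaves locker 4 = 2. Remove 2 from locker 1, locker 3.
locker 1 has just one choice, so locker 1 = 4. Remove 4 from locker 3.
So locker 3 = 6.

6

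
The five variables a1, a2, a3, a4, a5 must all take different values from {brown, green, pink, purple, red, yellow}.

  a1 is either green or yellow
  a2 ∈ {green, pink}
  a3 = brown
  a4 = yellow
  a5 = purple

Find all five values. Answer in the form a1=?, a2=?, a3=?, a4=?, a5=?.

a1=green, a2=pink, a3=brown, a4=yellow, a5=purple

a3 has just one choice, so a3 = brown.
That leaves a4 = yellow. Strike yellow from a1.
That leaves a5 = purple.
a1 must be green (only option left). Strike green from a2.
a2 must be pink (only option left).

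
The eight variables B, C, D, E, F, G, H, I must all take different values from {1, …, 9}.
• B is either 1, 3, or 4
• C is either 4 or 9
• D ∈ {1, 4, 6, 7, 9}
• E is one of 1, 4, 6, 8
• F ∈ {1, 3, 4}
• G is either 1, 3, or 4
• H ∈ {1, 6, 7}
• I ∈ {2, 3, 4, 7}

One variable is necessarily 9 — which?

The 8 variables together cover exactly {1, 2, 3, 4, 6, 7, 8, 9} — 8 values for 8 variables — and 2 appears only in I's list, so I = 2.
The 7 still-open variables draw from only 7 values {1, 3, 4, 6, 7, 8, 9}, so each is used; only E can be 8, hence E = 8.
The 3 variables B, F, G are confined to {1, 3, 4}, which locks those values in; drop them from C, D, H.
So 9 goes to C.

C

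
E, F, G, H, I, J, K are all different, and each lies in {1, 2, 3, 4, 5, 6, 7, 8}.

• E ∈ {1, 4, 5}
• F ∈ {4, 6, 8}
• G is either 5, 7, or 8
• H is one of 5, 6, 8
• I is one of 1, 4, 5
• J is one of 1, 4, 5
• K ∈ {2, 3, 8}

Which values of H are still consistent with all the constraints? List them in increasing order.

6, 8

The 3 variables E, I, J are confined to {1, 4, 5}, which locks those values in; drop them from F, G, H.
The 2 variables F and H are confined to {6, 8}, which locks those values in; drop them from G, K.
G must be 7 (only option left).
No further eliminations apply; H can still be any of 6, 8.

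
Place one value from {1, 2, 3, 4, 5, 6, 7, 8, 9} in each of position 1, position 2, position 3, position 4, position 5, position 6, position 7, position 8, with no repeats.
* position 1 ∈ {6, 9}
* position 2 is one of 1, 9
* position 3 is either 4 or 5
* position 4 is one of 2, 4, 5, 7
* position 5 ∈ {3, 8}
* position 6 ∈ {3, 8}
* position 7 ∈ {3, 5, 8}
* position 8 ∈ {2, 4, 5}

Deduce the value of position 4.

position 5 and position 6 between them cover only {3, 8} — a naked pair. Remove those values from position 7.
That leaves position 7 = 5. So position 3, position 4, position 8 can't be 5.
position 3 has just one choice, so position 3 = 4. Remove 4 from position 4, position 8.
That leaves position 8 = 2. So position 4 can't be 2.
So position 4 = 7.

7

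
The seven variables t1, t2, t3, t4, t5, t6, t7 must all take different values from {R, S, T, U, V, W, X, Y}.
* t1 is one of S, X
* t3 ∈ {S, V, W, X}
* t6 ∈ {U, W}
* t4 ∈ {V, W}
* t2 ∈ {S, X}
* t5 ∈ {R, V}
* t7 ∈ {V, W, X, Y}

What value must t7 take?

Among the 7 variables, R fits only t5 (and all 7 values in {R, S, U, V, W, X, Y} must be used), so t5 = R.
The 6 still-open variables together cover exactly {S, U, V, W, X, Y} — 6 values for 6 variables — and U appears only in t6's list, so t6 = U.
The 5 still-open variables together cover exactly {S, V, W, X, Y} — 5 values for 5 variables — and Y appears only in t7's list, so t7 = Y.

Y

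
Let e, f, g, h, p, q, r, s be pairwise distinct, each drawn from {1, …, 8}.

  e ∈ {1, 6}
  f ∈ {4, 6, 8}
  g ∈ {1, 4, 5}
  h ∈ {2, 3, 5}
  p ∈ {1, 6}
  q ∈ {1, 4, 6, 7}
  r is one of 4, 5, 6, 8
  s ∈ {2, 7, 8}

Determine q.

The 8 variables together cover exactly {1, 2, 3, 4, 5, 6, 7, 8} — 8 values for 8 variables — and 3 appears only in h's list, so h = 3.
Among the 7 still-open variables, 2 fits only s (and all 7 values in {1, 2, 4, 5, 6, 7, 8} must be used), so s = 2.
The 6 still-open variables draw from only 6 values {1, 4, 5, 6, 7, 8}, so each is used; only q can be 7, hence q = 7.

7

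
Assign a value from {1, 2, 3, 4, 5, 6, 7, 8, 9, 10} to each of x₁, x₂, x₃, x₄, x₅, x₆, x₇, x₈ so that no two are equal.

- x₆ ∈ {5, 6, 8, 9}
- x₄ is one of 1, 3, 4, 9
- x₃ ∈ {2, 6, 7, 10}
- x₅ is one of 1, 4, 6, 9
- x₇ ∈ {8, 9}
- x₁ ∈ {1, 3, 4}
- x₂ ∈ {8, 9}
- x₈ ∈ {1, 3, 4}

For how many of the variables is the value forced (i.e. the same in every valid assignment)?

2

The 2 variables x₂ and x₇ are confined to {8, 9}, which locks those values in; drop them from x₄, x₅, x₆.
x₁, x₄, x₈ between them cover only {1, 3, 4} — a naked triple. Remove those values from x₅.
x₅ has just one choice, so x₅ = 6. Strike 6 from x₃, x₆.
x₆ must be 5 (only option left).
Determined: x₅=6, x₆=5. The other variables each still have more than one consistent value. That makes 2.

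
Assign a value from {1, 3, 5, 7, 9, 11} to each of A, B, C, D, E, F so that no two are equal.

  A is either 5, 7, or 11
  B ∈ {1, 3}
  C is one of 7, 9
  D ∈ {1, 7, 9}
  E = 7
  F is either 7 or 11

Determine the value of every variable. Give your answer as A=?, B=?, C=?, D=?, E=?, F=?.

A=5, B=3, C=9, D=1, E=7, F=11

E has just one choice, so E = 7. Strike 7 from A, C, D, F.
That leaves F = 11. Strike 11 from A.
That leaves A = 5.
C has just one choice, so C = 9. Remove 9 from D.
D has just one choice, so D = 1. Eliminate 1 elsewhere: B.
B must be 3 (only option left).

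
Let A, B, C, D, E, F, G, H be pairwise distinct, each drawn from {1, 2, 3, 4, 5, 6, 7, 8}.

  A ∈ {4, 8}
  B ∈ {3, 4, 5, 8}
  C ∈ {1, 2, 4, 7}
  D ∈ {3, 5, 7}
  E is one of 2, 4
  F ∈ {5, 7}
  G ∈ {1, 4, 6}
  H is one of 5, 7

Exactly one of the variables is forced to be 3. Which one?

D

Among the 8 variables, 6 fits only G (and all 8 values in {1, 2, 3, 4, 5, 6, 7, 8} must be used), so G = 6.
The 7 still-open variables draw from only 7 values {1, 2, 3, 4, 5, 7, 8}, so each is used; only C can be 1, hence C = 1.
The 6 still-open variables draw from only 6 values {2, 3, 4, 5, 7, 8}, so each is used; only E can be 2, hence E = 2.
F and H share exactly the 2 values {5, 7}; by pigeonhole those values go to them, so strike 5, 7 from B, D.
So 3 goes to D.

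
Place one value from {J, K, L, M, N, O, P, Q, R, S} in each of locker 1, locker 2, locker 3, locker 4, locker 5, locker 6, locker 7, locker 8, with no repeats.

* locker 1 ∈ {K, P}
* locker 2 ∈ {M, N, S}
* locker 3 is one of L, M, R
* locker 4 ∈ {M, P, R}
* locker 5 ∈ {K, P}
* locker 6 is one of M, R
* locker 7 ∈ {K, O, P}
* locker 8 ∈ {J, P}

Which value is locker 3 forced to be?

L

The 2 variables locker 1 and locker 5 are confined to {K, P}, which locks those values in; drop them from locker 4, locker 7, locker 8.
That leaves locker 7 = O.
That leaves locker 8 = J.
locker 4 and locker 6 share exactly the 2 values {M, R}; by pigeonhole those values go to them, so strike M, R from locker 2, locker 3.
So locker 3 = L.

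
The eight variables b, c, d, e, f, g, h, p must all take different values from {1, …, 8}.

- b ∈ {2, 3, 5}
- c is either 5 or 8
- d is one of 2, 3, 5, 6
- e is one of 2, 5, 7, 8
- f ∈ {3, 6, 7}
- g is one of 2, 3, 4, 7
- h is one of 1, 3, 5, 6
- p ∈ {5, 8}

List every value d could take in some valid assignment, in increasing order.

The 8 variables together cover exactly {1, 2, 3, 4, 5, 6, 7, 8} — 8 values for 8 variables — and 1 appears only in h's list, so h = 1.
Among the 7 still-open variables, 4 fits only g (and all 7 values in {2, 3, 4, 5, 6, 7, 8} must be used), so g = 4.
The 2 variables c and p are confined to {5, 8}, which locks those values in; drop them from b, d, e.
No further eliminations apply; d can still be any of 2, 3, 6.

2, 3, 6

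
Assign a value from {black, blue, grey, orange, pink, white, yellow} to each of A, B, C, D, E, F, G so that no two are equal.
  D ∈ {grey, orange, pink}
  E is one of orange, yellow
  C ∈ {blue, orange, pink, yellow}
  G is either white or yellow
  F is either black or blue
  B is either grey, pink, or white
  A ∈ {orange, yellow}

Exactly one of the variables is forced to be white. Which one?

G

The 7 variables together cover exactly {black, blue, grey, orange, pink, white, yellow} — 7 values for 7 variables — and black appears only in F's list, so F = black.
Among the 6 still-open variables, blue fits only C (and all 6 values in {blue, grey, orange, pink, white, yellow} must be used), so C = blue.
A and E between them cover only {orange, yellow} — a naked pair. Remove those values from D, G.
So white goes to G.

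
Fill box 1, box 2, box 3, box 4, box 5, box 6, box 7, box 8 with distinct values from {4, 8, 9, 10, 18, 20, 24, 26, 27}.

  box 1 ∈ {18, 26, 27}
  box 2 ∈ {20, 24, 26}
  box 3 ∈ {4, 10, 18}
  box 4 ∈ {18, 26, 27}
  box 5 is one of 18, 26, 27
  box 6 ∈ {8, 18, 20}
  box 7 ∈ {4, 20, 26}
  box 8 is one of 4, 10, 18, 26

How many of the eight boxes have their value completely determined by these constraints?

Among the 8 variables, 8 fits only box 6 (and all 8 values in {4, 8, 10, 18, 20, 24, 26, 27} must be used), so box 6 = 8.
The 7 still-open variables together cover exactly {4, 10, 18, 20, 24, 26, 27} — 7 values for 7 variables — and 24 appears only in box 2's list, so box 2 = 24.
The 6 still-open variables draw from only 6 values {4, 10, 18, 20, 26, 27}, so each is used; only box 7 can be 20, hence box 7 = 20.
box 1, box 4, box 5 share exactly the 3 values {18, 26, 27}; by pigeonhole those values go to them, so strike 18, 26, 27 from box 3, box 8.
Determined: box 2=24, box 6=8, box 7=20. The other boxes each still have more than one consistent value. That makes 3.

3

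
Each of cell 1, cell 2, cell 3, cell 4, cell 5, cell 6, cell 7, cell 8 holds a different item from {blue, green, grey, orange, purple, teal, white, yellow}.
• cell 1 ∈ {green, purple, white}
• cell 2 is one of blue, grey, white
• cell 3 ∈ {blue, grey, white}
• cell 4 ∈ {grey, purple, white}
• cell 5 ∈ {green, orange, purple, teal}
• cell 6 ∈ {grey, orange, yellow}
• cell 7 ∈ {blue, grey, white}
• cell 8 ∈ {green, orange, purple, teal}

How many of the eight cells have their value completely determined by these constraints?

3

The 8 variables together cover exactly {blue, green, grey, orange, purple, teal, white, yellow} — 8 values for 8 variables — and yellow appears only in cell 6's list, so cell 6 = yellow.
cell 2, cell 3, cell 7 share exactly the 3 values {blue, grey, white}; by pigeonhole those values go to them, so strike blue, grey, white from cell 1, cell 4.
cell 4's domain is down to {purple}, so cell 4 = purple. So cell 1, cell 5, cell 8 can't be purple.
cell 1 has just one choice, so cell 1 = green. Remove green from cell 5, cell 8.
Determined: cell 1=green, cell 4=purple, cell 6=yellow. The other cells each still have more than one consistent value. That makes 3.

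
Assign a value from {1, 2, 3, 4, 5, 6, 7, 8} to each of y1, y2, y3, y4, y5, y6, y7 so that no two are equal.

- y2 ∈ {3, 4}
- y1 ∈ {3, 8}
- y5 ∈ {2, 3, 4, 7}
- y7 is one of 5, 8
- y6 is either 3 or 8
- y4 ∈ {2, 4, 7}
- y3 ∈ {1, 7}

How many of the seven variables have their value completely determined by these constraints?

3

The 7 variables together cover exactly {1, 2, 3, 4, 5, 7, 8} — 7 values for 7 variables — and 1 appears only in y3's list, so y3 = 1.
Among the 6 still-open variables, 5 fits only y7 (and all 6 values in {2, 3, 4, 5, 7, 8} must be used), so y7 = 5.
The 2 variables y1 and y6 are confined to {3, 8}, which locks those values in; drop them from y2, y5.
y2 has just one choice, so y2 = 4. Remove 4 from y4, y5.
Determined: y2=4, y3=1, y7=5. The other variables each still have more than one consistent value. That makes 3.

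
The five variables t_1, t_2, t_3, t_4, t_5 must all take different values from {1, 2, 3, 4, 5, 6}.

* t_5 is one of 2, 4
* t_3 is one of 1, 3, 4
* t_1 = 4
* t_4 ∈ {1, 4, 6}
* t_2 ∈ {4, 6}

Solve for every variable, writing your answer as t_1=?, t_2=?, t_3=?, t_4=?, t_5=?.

t_1 has just one choice, so t_1 = 4. Remove 4 from t_2, t_3, t_4, t_5.
t_2 must be 6 (only option left). Eliminate 6 elsewhere: t_4.
That leaves t_4 = 1. Strike 1 from t_3.
t_5 must be 2 (only option left).
That leaves t_3 = 3.

t_1=4, t_2=6, t_3=3, t_4=1, t_5=2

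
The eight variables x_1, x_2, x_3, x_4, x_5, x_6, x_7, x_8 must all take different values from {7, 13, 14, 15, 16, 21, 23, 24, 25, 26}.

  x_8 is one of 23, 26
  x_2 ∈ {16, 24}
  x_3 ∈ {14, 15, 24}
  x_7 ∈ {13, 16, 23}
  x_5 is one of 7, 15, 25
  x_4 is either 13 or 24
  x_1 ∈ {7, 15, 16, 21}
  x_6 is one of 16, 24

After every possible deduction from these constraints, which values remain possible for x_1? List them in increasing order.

7, 15, 21

The 2 variables x_2 and x_6 are confined to {16, 24}, which locks those values in; drop them from x_1, x_3, x_4, x_7.
That leaves x_4 = 13. So x_7 can't be 13.
x_7 must be 23 (only option left). Eliminate 23 elsewhere: x_8.
x_8's domain is down to {26}, so x_8 = 26.
No further eliminations apply; x_1 can still be any of 7, 15, 21.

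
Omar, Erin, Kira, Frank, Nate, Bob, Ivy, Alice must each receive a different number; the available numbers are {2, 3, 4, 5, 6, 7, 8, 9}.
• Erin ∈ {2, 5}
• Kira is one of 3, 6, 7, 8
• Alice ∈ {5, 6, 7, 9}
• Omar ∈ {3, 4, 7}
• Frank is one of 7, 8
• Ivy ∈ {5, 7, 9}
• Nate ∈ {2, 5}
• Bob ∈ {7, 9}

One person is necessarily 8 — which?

Frank

The 8 variables draw from only 8 values {2, 3, 4, 5, 6, 7, 8, 9}, so each is used; only Omar can be 4, hence Omar = 4.
The 7 still-open variables draw from only 7 values {2, 3, 5, 6, 7, 8, 9}, so each is used; only Kira can be 3, hence Kira = 3.
The 6 still-open variables together cover exactly {2, 5, 6, 7, 8, 9} — 6 values for 6 variables — and 6 appears only in Alice's list, so Alice = 6.
The 5 still-open variables draw from only 5 values {2, 5, 7, 8, 9}, so each is used; only Frank can be 8, hence Frank = 8.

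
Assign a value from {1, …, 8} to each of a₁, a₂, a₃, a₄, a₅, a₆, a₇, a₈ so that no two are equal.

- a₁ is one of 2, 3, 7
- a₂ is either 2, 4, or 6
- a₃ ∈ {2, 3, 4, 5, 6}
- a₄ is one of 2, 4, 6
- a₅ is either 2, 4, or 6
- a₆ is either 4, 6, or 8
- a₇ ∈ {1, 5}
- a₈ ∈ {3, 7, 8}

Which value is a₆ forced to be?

Among the 8 variables, 1 fits only a₇ (and all 8 values in {1, 2, 3, 4, 5, 6, 7, 8} must be used), so a₇ = 1.
The 7 still-open variables together cover exactly {2, 3, 4, 5, 6, 7, 8} — 7 values for 7 variables — and 5 appears only in a₃'s list, so a₃ = 5.
The 3 variables a₂, a₄, a₅ are confined to {2, 4, 6}, which locks those values in; drop them from a₁, a₆.
So a₆ = 8.

8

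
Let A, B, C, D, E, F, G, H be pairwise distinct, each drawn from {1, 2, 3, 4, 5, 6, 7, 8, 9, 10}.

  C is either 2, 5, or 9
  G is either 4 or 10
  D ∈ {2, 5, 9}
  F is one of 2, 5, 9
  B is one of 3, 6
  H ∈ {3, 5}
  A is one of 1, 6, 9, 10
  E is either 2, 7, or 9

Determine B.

6

C, D, F between them cover only {2, 5, 9} — a naked triple. Remove those values from A, E, H.
E has just one choice, so E = 7.
H's domain is down to {3}, so H = 3. Strike 3 from B.
So B = 6.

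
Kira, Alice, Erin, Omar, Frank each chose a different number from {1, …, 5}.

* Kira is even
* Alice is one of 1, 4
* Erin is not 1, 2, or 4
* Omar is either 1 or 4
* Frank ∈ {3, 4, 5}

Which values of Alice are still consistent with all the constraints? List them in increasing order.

1, 4

The 5 variables together cover exactly {1, 2, 3, 4, 5} — 5 values for 5 variables — and 2 appears only in Kira's list, so Kira = 2.
The 2 variables Alice and Omar are confined to {1, 4}, which locks those values in; drop them from Frank.
No further eliminations apply; Alice can still be any of 1, 4.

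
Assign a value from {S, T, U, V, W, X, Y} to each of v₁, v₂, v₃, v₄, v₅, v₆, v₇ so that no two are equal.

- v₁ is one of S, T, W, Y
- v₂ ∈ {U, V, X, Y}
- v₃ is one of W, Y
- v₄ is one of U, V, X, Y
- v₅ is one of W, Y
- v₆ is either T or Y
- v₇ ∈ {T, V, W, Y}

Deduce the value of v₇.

V

Among the 7 variables, S fits only v₁ (and all 7 values in {S, T, U, V, W, X, Y} must be used), so v₁ = S.
v₃ and v₅ between them cover only {W, Y} — a naked pair. Remove those values from v₂, v₄, v₆, v₇.
That leaves v₆ = T. Strike T from v₇.
So v₇ = V.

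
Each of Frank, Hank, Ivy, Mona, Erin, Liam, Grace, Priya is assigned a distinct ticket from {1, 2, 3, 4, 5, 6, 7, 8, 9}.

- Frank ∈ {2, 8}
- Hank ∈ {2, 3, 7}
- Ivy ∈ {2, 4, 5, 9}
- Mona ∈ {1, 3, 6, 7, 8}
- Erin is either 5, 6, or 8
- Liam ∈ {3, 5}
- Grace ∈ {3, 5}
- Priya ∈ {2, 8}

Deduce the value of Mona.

1

Frank and Priya share exactly the 2 values {2, 8}; by pigeonhole those values go to them, so strike 2, 8 from Hank, Ivy, Mona, Erin.
The 2 variables Liam and Grace are confined to {3, 5}, which locks those values in; drop them from Hank, Ivy, Mona, Erin.
Hank must be 7 (only option left). Remove 7 from Mona.
That leaves Erin = 6. Eliminate 6 elsewhere: Mona.
So Mona = 1.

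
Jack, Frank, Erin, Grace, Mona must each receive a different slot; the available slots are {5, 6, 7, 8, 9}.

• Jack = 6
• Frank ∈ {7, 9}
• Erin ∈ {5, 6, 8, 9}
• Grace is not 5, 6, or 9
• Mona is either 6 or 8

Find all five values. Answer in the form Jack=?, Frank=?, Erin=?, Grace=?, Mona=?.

Jack's domain is down to {6}, so Jack = 6. So Erin, Mona can't be 6.
Mona has just one choice, so Mona = 8. Strike 8 from Erin, Grace.
That leaves Grace = 7. Strike 7 from Frank.
Frank must be 9 (only option left). Strike 9 from Erin.
Erin must be 5 (only option left).

Jack=6, Frank=9, Erin=5, Grace=7, Mona=8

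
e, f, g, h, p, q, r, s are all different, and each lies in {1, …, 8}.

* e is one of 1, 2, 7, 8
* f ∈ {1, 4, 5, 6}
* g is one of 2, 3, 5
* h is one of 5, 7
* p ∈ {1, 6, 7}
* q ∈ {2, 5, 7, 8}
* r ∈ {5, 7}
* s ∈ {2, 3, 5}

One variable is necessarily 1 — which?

The 8 variables together cover exactly {1, 2, 3, 4, 5, 6, 7, 8} — 8 values for 8 variables — and 4 appears only in f's list, so f = 4.
The 7 still-open variables draw from only 7 values {1, 2, 3, 5, 6, 7, 8}, so each is used; only p can be 6, hence p = 6.
The 6 still-open variables together cover exactly {1, 2, 3, 5, 7, 8} — 6 values for 6 variables — and 1 appears only in e's list, so e = 1.

e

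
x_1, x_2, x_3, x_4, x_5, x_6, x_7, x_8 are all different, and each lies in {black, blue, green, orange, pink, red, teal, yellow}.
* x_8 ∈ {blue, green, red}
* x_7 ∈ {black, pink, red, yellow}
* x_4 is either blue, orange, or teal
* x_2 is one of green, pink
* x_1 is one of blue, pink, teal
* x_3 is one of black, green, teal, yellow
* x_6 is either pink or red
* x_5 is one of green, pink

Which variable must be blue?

The 8 variables draw from only 8 values {black, blue, green, orange, pink, red, teal, yellow}, so each is used; only x_4 can be orange, hence x_4 = orange.
The 2 variables x_2 and x_5 are confined to {green, pink}, which locks those values in; drop them from x_1, x_3, x_6, x_7, x_8.
That leaves x_6 = red. So x_7, x_8 can't be red.
So blue goes to x_8.

x_8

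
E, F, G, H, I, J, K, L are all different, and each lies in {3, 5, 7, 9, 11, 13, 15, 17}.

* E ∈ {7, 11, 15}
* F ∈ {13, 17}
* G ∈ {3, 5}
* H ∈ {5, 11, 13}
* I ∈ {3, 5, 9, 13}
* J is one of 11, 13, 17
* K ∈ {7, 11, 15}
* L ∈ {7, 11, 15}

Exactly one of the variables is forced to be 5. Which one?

H

Among the 8 variables, 9 fits only I (and all 8 values in {3, 5, 7, 9, 11, 13, 15, 17} must be used), so I = 9.
Among the 7 still-open variables, 3 fits only G (and all 7 values in {3, 5, 7, 11, 13, 15, 17} must be used), so G = 3.
The 6 still-open variables together cover exactly {5, 7, 11, 13, 15, 17} — 6 values for 6 variables — and 5 appears only in H's list, so H = 5.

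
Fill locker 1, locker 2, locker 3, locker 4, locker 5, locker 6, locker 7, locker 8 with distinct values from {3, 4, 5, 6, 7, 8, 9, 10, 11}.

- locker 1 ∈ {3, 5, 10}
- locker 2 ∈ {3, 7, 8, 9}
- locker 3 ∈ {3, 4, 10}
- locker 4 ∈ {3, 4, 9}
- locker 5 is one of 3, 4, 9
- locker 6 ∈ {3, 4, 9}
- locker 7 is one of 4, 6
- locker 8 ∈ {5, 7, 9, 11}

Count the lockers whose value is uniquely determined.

locker 4, locker 5, locker 6 between them cover only {3, 4, 9} — a naked triple. Remove those values from locker 1, locker 2, locker 3, locker 7, locker 8.
That leaves locker 3 = 10. Eliminate 10 elsewhere: locker 1.
That leaves locker 7 = 6.
locker 1 must be 5 (only option left). Eliminate 5 elsewhere: locker 8.
Determined: locker 1=5, locker 3=10, locker 7=6. The other lockers each still have more than one consistent value. That makes 3.

3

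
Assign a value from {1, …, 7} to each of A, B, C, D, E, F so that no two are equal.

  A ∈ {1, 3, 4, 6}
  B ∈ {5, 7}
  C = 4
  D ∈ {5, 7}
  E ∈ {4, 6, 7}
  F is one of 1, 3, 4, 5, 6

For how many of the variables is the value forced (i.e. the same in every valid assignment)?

2

C must be 4 (only option left). Strike 4 from A, E, F.
B and D share exactly the 2 values {5, 7}; by pigeonhole those values go to them, so strike 5, 7 from E, F.
That leaves E = 6. Strike 6 from A, F.
Determined: C=4, E=6. The other variables each still have more than one consistent value. That makes 2.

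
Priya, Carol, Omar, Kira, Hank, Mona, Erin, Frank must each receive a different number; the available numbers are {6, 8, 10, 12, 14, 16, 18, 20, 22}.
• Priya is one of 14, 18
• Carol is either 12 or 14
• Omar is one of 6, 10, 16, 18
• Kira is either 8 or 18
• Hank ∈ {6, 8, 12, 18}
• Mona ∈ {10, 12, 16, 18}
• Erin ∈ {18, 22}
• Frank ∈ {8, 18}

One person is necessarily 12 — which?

The 8 variables draw from only 8 values {6, 8, 10, 12, 14, 16, 18, 22}, so each is used; only Erin can be 22, hence Erin = 22.
Kira and Frank share exactly the 2 values {8, 18}; by pigeonhole those values go to them, so strike 8, 18 from Priya, Omar, Hank, Mona.
Priya's domain is down to {14}, so Priya = 14. So Carol can't be 14.
So 12 goes to Carol.

Carol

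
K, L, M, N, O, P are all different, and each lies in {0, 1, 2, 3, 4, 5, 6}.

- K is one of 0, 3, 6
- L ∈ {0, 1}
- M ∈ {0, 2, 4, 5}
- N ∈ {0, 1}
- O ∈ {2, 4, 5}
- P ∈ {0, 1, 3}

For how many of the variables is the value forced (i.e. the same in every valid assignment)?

2

The 2 variables L and N are confined to {0, 1}, which locks those values in; drop them from K, M, P.
P's domain is down to {3}, so P = 3. So K can't be 3.
That leaves K = 6.
Determined: K=6, P=3. The other variables each still have more than one consistent value. That makes 2.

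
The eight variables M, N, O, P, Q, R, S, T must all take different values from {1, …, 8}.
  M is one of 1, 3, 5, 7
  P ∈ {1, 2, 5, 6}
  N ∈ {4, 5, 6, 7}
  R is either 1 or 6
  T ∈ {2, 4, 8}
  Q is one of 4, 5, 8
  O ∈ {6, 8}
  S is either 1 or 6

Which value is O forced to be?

Among the 8 variables, 3 fits only M (and all 8 values in {1, 2, 3, 4, 5, 6, 7, 8} must be used), so M = 3.
The 7 still-open variables draw from only 7 values {1, 2, 4, 5, 6, 7, 8}, so each is used; only N can be 7, hence N = 7.
R and S between them cover only {1, 6} — a naked pair. Remove those values from O, P.
So O = 8.

8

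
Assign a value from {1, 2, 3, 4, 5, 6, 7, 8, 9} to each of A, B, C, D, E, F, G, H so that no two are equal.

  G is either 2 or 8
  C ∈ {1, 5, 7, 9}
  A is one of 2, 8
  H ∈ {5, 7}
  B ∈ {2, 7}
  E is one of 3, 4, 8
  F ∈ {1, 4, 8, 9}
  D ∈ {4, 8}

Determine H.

5

The 8 variables draw from only 8 values {1, 2, 3, 4, 5, 7, 8, 9}, so each is used; only E can be 3, hence E = 3.
A and G between them cover only {2, 8} — a naked pair. Remove those values from B, D, F.
B's domain is down to {7}, so B = 7. Eliminate 7 elsewhere: C, H.
So H = 5.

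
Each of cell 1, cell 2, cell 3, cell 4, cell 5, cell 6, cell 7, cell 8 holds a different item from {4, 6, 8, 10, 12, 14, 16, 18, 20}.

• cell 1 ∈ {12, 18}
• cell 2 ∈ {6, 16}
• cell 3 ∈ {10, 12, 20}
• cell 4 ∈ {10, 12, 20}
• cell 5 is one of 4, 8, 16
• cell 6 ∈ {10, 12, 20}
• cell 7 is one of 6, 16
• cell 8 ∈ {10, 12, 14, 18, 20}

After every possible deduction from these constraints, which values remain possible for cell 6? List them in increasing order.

The 2 variables cell 2 and cell 7 are confined to {6, 16}, which locks those values in; drop them from cell 5.
cell 3, cell 4, cell 6 between them cover only {10, 12, 20} — a naked triple. Remove those values from cell 1, cell 8.
cell 1's domain is down to {18}, so cell 1 = 18. Eliminate 18 elsewhere: cell 8.
cell 8's domain is down to {14}, so cell 8 = 14.
No further eliminations apply; cell 6 can still be any of 10, 12, 20.

10, 12, 20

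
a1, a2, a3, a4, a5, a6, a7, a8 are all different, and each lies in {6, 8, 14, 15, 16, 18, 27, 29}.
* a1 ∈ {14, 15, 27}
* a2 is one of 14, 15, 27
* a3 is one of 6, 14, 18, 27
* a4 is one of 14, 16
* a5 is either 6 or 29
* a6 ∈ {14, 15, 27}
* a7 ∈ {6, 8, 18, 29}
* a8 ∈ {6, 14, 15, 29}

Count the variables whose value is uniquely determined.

3

Among the 8 variables, 8 fits only a7 (and all 8 values in {6, 8, 14, 15, 16, 18, 27, 29} must be used), so a7 = 8.
Among the 7 still-open variables, 16 fits only a4 (and all 7 values in {6, 14, 15, 16, 18, 27, 29} must be used), so a4 = 16.
The 6 still-open variables draw from only 6 values {6, 14, 15, 18, 27, 29}, so each is used; only a3 can be 18, hence a3 = 18.
a1, a2, a6 between them cover only {14, 15, 27} — a naked triple. Remove those values from a8.
Determined: a3=18, a4=16, a7=8. The other variables each still have more than one consistent value. That makes 3.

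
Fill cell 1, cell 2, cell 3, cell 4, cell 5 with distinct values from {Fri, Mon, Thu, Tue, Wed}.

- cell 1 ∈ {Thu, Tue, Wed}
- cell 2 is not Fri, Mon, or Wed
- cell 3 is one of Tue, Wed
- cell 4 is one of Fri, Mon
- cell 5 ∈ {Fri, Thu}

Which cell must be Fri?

The 5 variables together cover exactly {Fri, Mon, Thu, Tue, Wed} — 5 values for 5 variables — and Mon appears only in cell 4's list, so cell 4 = Mon.
Among the 4 still-open variables, Fri fits only cell 5 (and all 4 values in {Fri, Thu, Tue, Wed} must be used), so cell 5 = Fri.

cell 5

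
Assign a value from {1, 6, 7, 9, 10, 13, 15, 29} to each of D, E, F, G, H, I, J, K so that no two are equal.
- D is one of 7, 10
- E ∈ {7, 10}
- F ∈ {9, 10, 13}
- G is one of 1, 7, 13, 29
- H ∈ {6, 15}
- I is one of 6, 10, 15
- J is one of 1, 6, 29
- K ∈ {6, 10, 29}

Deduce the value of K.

The 8 variables draw from only 8 values {1, 6, 7, 9, 10, 13, 15, 29}, so each is used; only F can be 9, hence F = 9.
The 7 still-open variables together cover exactly {1, 6, 7, 10, 13, 15, 29} — 7 values for 7 variables — and 13 appears only in G's list, so G = 13.
Among the 6 still-open variables, 1 fits only J (and all 6 values in {1, 6, 7, 10, 15, 29} must be used), so J = 1.
Among the 5 still-open variables, 29 fits only K (and all 5 values in {6, 7, 10, 15, 29} must be used), so K = 29.

29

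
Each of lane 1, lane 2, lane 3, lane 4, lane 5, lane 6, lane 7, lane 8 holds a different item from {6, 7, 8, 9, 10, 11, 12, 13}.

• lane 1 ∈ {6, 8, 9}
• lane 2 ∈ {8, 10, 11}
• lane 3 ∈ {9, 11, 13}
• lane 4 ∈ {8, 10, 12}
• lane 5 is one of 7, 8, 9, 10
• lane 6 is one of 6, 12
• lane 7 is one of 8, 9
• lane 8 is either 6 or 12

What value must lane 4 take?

10

The 8 variables draw from only 8 values {6, 7, 8, 9, 10, 11, 12, 13}, so each is used; only lane 5 can be 7, hence lane 5 = 7.
The 7 still-open variables draw from only 7 values {6, 8, 9, 10, 11, 12, 13}, so each is used; only lane 3 can be 13, hence lane 3 = 13.
The 6 still-open variables together cover exactly {6, 8, 9, 10, 11, 12} — 6 values for 6 variables — and 11 appears only in lane 2's list, so lane 2 = 11.
Among the 5 still-open variables, 10 fits only lane 4 (and all 5 values in {6, 8, 9, 10, 12} must be used), so lane 4 = 10.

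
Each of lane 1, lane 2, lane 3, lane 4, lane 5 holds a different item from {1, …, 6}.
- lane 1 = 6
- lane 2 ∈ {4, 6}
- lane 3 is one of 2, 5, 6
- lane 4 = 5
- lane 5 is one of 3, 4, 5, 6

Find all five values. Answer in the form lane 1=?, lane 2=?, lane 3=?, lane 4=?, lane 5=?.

lane 1's domain is down to {6}, so lane 1 = 6. Strike 6 from lane 2, lane 3, lane 5.
lane 2 has just one choice, so lane 2 = 4. Strike 4 from lane 5.
lane 4 must be 5 (only option left). Strike 5 from lane 3, lane 5.
lane 5 has just one choice, so lane 5 = 3.
lane 3 has just one choice, so lane 3 = 2.

lane 1=6, lane 2=4, lane 3=2, lane 4=5, lane 5=3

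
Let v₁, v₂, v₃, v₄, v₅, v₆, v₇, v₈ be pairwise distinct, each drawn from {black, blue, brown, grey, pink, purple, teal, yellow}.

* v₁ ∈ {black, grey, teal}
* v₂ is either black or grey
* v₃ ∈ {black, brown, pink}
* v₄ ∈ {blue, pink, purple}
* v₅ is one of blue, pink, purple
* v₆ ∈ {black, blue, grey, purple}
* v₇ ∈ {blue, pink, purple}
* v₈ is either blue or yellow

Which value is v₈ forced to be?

yellow

The 8 variables draw from only 8 values {black, blue, brown, grey, pink, purple, teal, yellow}, so each is used; only v₃ can be brown, hence v₃ = brown.
Among the 7 still-open variables, teal fits only v₁ (and all 7 values in {black, blue, grey, pink, purple, teal, yellow} must be used), so v₁ = teal.
The 6 still-open variables draw from only 6 values {black, blue, grey, pink, purple, yellow}, so each is used; only v₈ can be yellow, hence v₈ = yellow.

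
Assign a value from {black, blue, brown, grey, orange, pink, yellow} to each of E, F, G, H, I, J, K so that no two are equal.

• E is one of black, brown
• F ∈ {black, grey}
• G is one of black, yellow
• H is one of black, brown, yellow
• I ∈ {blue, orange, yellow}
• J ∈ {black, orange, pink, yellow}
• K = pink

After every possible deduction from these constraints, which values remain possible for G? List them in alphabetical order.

K's domain is down to {pink}, so K = pink. So J can't be pink.
The 6 still-open variables draw from only 6 values {black, blue, brown, grey, orange, yellow}, so each is used; only I can be blue, hence I = blue.
The 5 still-open variables draw from only 5 values {black, brown, grey, orange, yellow}, so each is used; only F can be grey, hence F = grey.
Among the 4 still-open variables, orange fits only J (and all 4 values in {black, brown, orange, yellow} must be used), so J = orange.
No further eliminations apply; G can still be any of black, yellow.

black, yellow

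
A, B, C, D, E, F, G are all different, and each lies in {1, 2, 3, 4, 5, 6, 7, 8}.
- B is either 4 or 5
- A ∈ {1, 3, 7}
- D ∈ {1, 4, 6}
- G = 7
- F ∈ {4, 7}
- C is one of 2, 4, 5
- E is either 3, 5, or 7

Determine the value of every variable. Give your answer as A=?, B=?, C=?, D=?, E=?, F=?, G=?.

A=1, B=5, C=2, D=6, E=3, F=4, G=7

G must be 7 (only option left). Strike 7 from A, E, F.
F has just one choice, so F = 4. Eliminate 4 elsewhere: B, C, D.
B must be 5 (only option left). Strike 5 from C, E.
C's domain is down to {2}, so C = 2.
That leaves E = 3. Strike 3 from A.
A's domain is down to {1}, so A = 1. Remove 1 from D.
D has just one choice, so D = 6.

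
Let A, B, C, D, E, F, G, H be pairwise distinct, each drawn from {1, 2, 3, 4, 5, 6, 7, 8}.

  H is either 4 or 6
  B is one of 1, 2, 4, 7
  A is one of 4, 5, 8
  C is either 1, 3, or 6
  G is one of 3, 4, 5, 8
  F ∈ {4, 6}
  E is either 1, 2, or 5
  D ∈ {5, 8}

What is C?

The 8 variables together cover exactly {1, 2, 3, 4, 5, 6, 7, 8} — 8 values for 8 variables — and 7 appears only in B's list, so B = 7.
The 7 still-open variables draw from only 7 values {1, 2, 3, 4, 5, 6, 8}, so each is used; only E can be 2, hence E = 2.
Among the 6 still-open variables, 1 fits only C (and all 6 values in {1, 3, 4, 5, 6, 8} must be used), so C = 1.

1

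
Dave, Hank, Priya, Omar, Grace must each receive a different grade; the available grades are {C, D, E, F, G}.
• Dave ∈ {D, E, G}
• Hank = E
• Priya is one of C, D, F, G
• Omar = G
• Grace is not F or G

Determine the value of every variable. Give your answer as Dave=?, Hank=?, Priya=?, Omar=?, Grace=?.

Hank's domain is down to {E}, so Hank = E. So Dave, Grace can't be E.
That leaves Omar = G. Remove G from Dave, Priya.
Dave must be D (only option left). So Priya, Grace can't be D.
Grace's domain is down to {C}, so Grace = C. Remove C from Priya.
Priya's domain is down to {F}, so Priya = F.

Dave=D, Hank=E, Priya=F, Omar=G, Grace=C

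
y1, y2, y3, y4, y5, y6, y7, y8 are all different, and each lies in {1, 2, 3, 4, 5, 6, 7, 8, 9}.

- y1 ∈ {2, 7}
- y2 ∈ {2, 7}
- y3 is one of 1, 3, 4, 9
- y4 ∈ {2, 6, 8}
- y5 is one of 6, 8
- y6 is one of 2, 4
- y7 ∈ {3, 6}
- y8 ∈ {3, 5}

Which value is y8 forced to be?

5

y1 and y2 share exactly the 2 values {2, 7}; by pigeonhole those values go to them, so strike 2, 7 from y4, y6.
y6 has just one choice, so y6 = 4. Remove 4 from y3.
The 2 variables y4 and y5 are confined to {6, 8}, which locks those values in; drop them from y7.
y7's domain is down to {3}, so y7 = 3. Remove 3 from y3, y8.
So y8 = 5.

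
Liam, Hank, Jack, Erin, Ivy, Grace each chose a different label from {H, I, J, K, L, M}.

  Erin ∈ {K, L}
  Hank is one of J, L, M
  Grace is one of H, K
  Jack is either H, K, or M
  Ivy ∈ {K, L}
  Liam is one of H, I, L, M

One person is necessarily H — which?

The 6 variables draw from only 6 values {H, I, J, K, L, M}, so each is used; only Liam can be I, hence Liam = I.
The 5 still-open variables draw from only 5 values {H, J, K, L, M}, so each is used; only Hank can be J, hence Hank = J.
The 4 still-open variables together cover exactly {H, K, L, M} — 4 values for 4 variables — and M appears only in Jack's list, so Jack = M.
The 3 still-open variables draw from only 3 values {H, K, L}, so each is used; only Grace can be H, hence Grace = H.

Grace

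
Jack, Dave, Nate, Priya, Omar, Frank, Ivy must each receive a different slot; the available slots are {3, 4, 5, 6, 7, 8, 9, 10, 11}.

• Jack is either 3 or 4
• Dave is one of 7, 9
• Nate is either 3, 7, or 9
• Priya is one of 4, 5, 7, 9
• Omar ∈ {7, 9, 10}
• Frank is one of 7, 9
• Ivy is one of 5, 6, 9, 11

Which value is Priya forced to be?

Dave and Frank share exactly the 2 values {7, 9}; by pigeonhole those values go to them, so strike 7, 9 from Nate, Priya, Omar, Ivy.
That leaves Nate = 3. Strike 3 from Jack.
Omar must be 10 (only option left).
Jack has just one choice, so Jack = 4. So Priya can't be 4.
So Priya = 5.

5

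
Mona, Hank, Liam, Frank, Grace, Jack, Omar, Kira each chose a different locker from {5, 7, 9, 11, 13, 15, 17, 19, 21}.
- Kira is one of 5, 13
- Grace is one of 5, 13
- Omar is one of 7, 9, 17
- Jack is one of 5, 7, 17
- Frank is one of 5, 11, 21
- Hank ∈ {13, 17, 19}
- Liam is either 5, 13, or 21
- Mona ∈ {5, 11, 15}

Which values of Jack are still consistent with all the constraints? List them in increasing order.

7, 17

Grace and Kira share exactly the 2 values {5, 13}; by pigeonhole those values go to them, so strike 5, 13 from Mona, Hank, Liam, Frank, Jack.
Liam's domain is down to {21}, so Liam = 21. So Frank can't be 21.
That leaves Frank = 11. Eliminate 11 elsewhere: Mona.
That leaves Mona = 15.
No further eliminations apply; Jack can still be any of 7, 17.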